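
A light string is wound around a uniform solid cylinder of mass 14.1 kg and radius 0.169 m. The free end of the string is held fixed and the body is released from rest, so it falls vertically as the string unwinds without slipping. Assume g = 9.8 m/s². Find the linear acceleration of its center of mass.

Translation: Mg − T = Ma. Rotation about the center: TR = Iα with I = ½MR².
With a = αR: T = (I/R²)a = (1/2)M a, so Mg = (1 + 0.5000)Ma.
a = g/(1 + 0.5000) = 9.8/1.500 = 6.533 m/s².

a ≈ 6.53 m/s²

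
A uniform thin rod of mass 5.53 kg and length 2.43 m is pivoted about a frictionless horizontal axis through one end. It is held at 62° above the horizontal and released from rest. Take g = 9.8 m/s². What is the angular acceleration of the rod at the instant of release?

About the pivot, I = (1/3)ML² = (1/3)(5.53)(2.43)² = 10.88 kg·m².
The weight acts at the center, a distance L/2 = 1.215 m from the pivot; τ = Mg(L/2) cos 62° = 30.91 N·m.
α = τ/I = 30.91/10.88 = 2.840 rad/s².

α ≈ 2.84 rad/s²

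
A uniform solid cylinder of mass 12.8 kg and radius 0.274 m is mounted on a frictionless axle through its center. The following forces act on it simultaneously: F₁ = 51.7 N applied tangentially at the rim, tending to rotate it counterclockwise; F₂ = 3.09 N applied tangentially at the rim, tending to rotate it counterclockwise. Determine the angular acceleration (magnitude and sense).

I = ½MR² = (1/2)(12.8)(0.274)² = 0.4805 kg·m².
Taking counterclockwise as positive: τ₁ = +(51.7)(0.274) = +14.17 N·m; τ₂ = +(3.09)(0.274) = +0.8467 N·m.
Net torque τ = 15.01 N·m.
α = τ/I = 15.01/0.4805 = 31.24 rad/s².

α ≈ 31.2 rad/s², counterclockwise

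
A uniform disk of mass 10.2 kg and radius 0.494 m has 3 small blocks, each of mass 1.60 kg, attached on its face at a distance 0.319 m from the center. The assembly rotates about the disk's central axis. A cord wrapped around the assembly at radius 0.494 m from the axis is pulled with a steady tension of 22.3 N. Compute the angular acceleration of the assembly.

I_disk = ½MR² = ½(10.2)(0.494)² = 1.245 kg·m².
I_blocks = 3·m·r² = 3(1.60)(0.319)² = 0.4885 kg·m².
Total I = 1.733 kg·m².
τ = F r = (22.3)(0.494) = 11.02 N·m.
α = τ/I = 11.02/1.733 = 6.357 rad/s².

α ≈ 6.36 rad/s²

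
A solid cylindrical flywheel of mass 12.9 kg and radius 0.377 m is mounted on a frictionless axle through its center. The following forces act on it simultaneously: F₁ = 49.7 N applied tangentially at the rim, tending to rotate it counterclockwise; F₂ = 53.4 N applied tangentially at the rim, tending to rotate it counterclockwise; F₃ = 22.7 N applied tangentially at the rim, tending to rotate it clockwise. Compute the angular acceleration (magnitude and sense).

I = ½MR² = (1/2)(12.9)(0.377)² = 0.9167 kg·m².
Taking counterclockwise as positive: τ₁ = +(49.7)(0.377) = +18.74 N·m; τ₂ = +(53.4)(0.377) = +20.13 N·m; τ₃ = −(22.7)(0.377) = −8.558 N·m.
Net torque τ = 30.31 N·m.
α = τ/I = 30.31/0.9167 = 33.06 rad/s².

α ≈ 33.1 rad/s², counterclockwise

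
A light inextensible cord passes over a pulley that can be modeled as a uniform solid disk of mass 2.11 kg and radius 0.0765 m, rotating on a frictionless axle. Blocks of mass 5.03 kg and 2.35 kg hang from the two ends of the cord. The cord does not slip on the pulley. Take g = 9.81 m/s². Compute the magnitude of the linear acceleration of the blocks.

I = ½MR² = (1/2)(2.11)(0.0765)² = 0.006174 kg·m².
Heavier block: m₁g − T₁ = m₁a. Lighter block: T₂ − m₂g = m₂a.
Pulley: (T₁ − T₂)R = Iα = I(a/R), so T₁ − T₂ = (I/R²)a = (1/2)M_p a = 1.055·a.
Adding the three: (m₁ − m₂)g = (m₁ + m₂ + 1.055)a, so a = (5.03 − 2.35)(9.81)/(5.03 + 2.35 + 1.055) = 3.117 m/s².

a ≈ 3.12 m/s²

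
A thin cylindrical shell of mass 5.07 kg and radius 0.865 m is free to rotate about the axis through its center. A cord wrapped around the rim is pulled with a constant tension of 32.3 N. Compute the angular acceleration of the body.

α ≈ 7.37 rad/s²

I = MR² = (5.07)(0.865)² = 3.794 kg·m².
τ = F R = (32.3)(0.865) = 27.94 N·m.
From τ = Iα: α = 27.94/3.794 = 7.365 rad/s².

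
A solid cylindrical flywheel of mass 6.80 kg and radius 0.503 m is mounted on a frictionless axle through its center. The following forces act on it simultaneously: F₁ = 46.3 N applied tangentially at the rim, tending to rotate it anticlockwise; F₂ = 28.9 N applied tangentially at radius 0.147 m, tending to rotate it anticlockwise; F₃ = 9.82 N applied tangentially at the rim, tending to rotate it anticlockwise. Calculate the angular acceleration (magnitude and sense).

α ≈ 37.8 rad/s², anticlockwise

I = ½MR² = (1/2)(6.80)(0.503)² = 0.8602 kg·m².
Taking anticlockwise as positive: τ₁ = +(46.3)(0.503) = +23.29 N·m; τ₂ = +(28.9)(0.147) = +4.248 N·m; τ₃ = +(9.82)(0.503) = +4.939 N·m.
Net torque τ = 32.48 N·m.
α = τ/I = 32.48/0.8602 = 37.75 rad/s².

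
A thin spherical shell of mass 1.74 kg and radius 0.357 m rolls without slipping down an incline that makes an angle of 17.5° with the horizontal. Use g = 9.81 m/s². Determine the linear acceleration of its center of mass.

Translation along the incline: Mg sinθ − f = Ma.
Rotation about the center: fR = Iα with I = (2/3)MR². No-slip gives a = αR, so f = (I/R²)a = (2/3)M a.
Substituting: Mg sinθ = (1 + 0.6667)Ma, so a = g sinθ/(1 + 0.6667) = (9.81) sin 17.5° / 1.667 = 1.770 m/s².

a ≈ 1.77 m/s²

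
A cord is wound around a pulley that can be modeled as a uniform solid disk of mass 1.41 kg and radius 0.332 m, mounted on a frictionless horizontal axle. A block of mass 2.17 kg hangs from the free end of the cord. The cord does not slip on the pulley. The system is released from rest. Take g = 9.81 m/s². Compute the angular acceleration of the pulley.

I = ½MR² = (1/2)(1.41)(0.332)² = 0.07771 kg·m².
Block: mg − T = ma. Pulley: TR = Iα. No-slip: a = αR, so T = (I/R²)a = 0.7050·a.
Then mg = (m + 0.7050)a, so a = (2.17)(9.81)/(2.17 + 0.7050) = 7.404 m/s².
α = a/R = 7.404/0.332 = 22.30 rad/s².

α ≈ 22.3 rad/s²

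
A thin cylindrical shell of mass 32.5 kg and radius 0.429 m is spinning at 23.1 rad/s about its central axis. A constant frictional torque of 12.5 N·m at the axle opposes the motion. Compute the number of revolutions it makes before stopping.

I = MR² = (32.5)(0.429)² = 5.981 kg·m².
The net torque has magnitude 12.5 N·m, opposing ω.
|α| = τ/I = 12.50/5.981 = 2.090 rad/s² (deceleration).
ω² = ω₀² − 2|α|θ with ω = 0 ⇒ θ = ω₀²/(2|α|) = 127.7 rad = 20.32 rev.

≈ 20.3 revolutions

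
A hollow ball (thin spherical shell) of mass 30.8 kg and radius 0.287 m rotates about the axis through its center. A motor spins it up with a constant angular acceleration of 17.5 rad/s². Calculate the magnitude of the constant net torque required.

τ ≈ 29.6 N·m

I = (2/3)MR² = (2/3)(30.8)(0.287)² = 1.691 kg·m².
τ = Iα = (1.691)(17.50) = 29.60 N·m.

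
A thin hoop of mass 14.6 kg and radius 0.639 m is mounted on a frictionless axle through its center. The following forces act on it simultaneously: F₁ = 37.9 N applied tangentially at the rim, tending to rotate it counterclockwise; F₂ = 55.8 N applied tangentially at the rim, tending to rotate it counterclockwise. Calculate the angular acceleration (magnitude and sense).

α ≈ 10.0 rad/s², counterclockwise

I = MR² = (14.6)(0.639)² = 5.961 kg·m².
Taking counterclockwise as positive: τ₁ = +(37.9)(0.639) = +24.22 N·m; τ₂ = +(55.8)(0.639) = +35.66 N·m.
Net torque τ = 59.87 N·m.
α = τ/I = 59.87/5.961 = 10.04 rad/s².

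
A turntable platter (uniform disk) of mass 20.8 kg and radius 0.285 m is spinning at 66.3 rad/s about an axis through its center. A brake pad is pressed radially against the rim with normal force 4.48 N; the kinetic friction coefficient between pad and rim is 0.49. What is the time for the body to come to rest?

t ≈ 89.5 s

I = ½MR² = (1/2)(20.8)(0.285)² = 0.8447 kg·m².
Friction force f = μN = (0.49)(4.48) = 2.195 N at the rim; torque magnitude τ = fR = 0.6256 N·m, opposing ω.
|α| = τ/I = 0.6256/0.8447 = 0.7406 rad/s² (deceleration).
0 = ω₀ − |α|t ⇒ t = ω₀/|α| = 66.3/0.7406 = 89.52 s.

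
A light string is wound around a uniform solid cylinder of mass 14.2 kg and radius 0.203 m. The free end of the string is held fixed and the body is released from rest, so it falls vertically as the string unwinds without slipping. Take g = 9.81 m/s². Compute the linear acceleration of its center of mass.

a ≈ 6.54 m/s²

Translation: Mg − T = Ma. Rotation about the center: TR = Iα with I = ½MR².
With a = αR: T = (I/R²)a = (1/2)M a, so Mg = (1 + 0.5000)Ma.
a = g/(1 + 0.5000) = 9.81/1.500 = 6.540 m/s².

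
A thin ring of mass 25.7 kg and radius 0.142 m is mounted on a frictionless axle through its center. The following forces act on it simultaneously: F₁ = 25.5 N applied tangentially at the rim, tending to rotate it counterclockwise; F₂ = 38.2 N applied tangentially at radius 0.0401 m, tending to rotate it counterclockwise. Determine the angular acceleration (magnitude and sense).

α ≈ 9.94 rad/s², counterclockwise

I = MR² = (25.7)(0.142)² = 0.5182 kg·m².
Taking counterclockwise as positive: τ₁ = +(25.5)(0.142) = +3.621 N·m; τ₂ = +(38.2)(0.0401) = +1.532 N·m.
Net torque τ = 5.153 N·m.
α = τ/I = 5.153/0.5182 = 9.943 rad/s².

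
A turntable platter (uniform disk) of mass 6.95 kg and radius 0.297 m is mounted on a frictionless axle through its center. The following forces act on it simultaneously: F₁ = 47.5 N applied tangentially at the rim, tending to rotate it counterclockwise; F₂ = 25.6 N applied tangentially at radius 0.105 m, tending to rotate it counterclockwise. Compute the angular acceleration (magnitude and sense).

I = ½MR² = (1/2)(6.95)(0.297)² = 0.3065 kg·m².
Taking counterclockwise as positive: τ₁ = +(47.5)(0.297) = +14.11 N·m; τ₂ = +(25.6)(0.105) = +2.688 N·m.
Net torque τ = 16.80 N·m.
α = τ/I = 16.80/0.3065 = 54.79 rad/s².

α ≈ 54.8 rad/s², counterclockwise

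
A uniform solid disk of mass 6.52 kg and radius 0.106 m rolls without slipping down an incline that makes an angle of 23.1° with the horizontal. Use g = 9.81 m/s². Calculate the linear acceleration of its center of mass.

Translation along the incline: Mg sinθ − f = Ma.
Rotation about the center: fR = Iα with I = ½MR². No-slip gives a = αR, so f = (I/R²)a = (1/2)M a.
Substituting: Mg sinθ = (1 + 0.5000)Ma, so a = g sinθ/(1 + 0.5000) = (9.81) sin 23.1° / 1.500 = 2.566 m/s².

a ≈ 2.57 m/s²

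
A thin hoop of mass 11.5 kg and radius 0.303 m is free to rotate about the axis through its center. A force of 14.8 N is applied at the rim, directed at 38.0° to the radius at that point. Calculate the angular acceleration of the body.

α ≈ 2.61 rad/s²

I = MR² = (11.5)(0.303)² = 1.056 kg·m².
Only the tangential component produces torque: τ = F R sinθ = (14.8)(0.303) sin 38.0° = 2.761 N·m.
From τ = Iα: α = 2.761/1.056 = 2.615 rad/s².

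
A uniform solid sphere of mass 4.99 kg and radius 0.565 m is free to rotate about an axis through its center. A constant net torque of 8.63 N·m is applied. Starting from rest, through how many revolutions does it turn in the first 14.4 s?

≈ 223 revolutions

I = (2/5)MR² = (2/5)(4.99)(0.565)² = 0.6372 kg·m².
α = τ/I = 8.63/0.6372 = 13.54 rad/s².
θ = ½αt² = ½(13.54)(14.4)² = 1404 rad.
Revolutions = θ/(2π) = 223.5.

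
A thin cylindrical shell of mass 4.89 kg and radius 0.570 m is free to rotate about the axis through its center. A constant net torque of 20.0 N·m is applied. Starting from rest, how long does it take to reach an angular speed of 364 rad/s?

t ≈ 28.9 s

I = MR² = (4.89)(0.570)² = 1.589 kg·m².
α = τ/I = 20.0/1.589 = 12.59 rad/s².
ω = αt ⇒ t = ω/α = 364/12.59 = 28.92 s.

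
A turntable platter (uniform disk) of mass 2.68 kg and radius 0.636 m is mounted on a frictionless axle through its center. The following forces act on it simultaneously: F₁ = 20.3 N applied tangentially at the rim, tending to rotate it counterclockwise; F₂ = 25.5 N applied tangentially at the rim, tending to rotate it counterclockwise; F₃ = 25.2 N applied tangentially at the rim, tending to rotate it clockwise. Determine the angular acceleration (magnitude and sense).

I = ½MR² = (1/2)(2.68)(0.636)² = 0.5420 kg·m².
Taking counterclockwise as positive: τ₁ = +(20.3)(0.636) = +12.91 N·m; τ₂ = +(25.5)(0.636) = +16.22 N·m; τ₃ = −(25.2)(0.636) = −16.03 N·m.
Net torque τ = 13.10 N·m.
α = τ/I = 13.10/0.5420 = 24.17 rad/s².

α ≈ 24.2 rad/s², counterclockwise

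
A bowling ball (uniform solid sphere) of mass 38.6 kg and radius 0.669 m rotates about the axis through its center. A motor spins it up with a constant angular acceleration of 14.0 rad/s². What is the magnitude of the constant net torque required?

I = (2/5)MR² = (2/5)(38.6)(0.669)² = 6.910 kg·m².
τ = Iα = (6.910)(14.00) = 96.74 N·m.

τ ≈ 96.7 N·m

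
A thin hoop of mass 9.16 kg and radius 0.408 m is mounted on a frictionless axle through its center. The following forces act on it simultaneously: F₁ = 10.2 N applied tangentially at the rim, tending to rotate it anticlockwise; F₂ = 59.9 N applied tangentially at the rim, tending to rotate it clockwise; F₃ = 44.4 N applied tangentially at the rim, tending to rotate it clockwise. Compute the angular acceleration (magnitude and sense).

I = MR² = (9.16)(0.408)² = 1.525 kg·m².
Taking anticlockwise as positive: τ₁ = +(10.2)(0.408) = +4.162 N·m; τ₂ = −(59.9)(0.408) = −24.44 N·m; τ₃ = −(44.4)(0.408) = −18.12 N·m.
Net torque τ = -38.39 N·m.
α = τ/I = -38.39/1.525 = -25.18 rad/s².

α ≈ 25.2 rad/s², clockwise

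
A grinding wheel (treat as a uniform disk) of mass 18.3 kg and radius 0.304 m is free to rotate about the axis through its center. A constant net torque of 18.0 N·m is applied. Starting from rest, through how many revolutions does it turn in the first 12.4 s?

I = ½MR² = (1/2)(18.3)(0.304)² = 0.8456 kg·m².
α = τ/I = 18.0/0.8456 = 21.29 rad/s².
θ = ½αt² = ½(21.29)(12.4)² = 1637 rad.
Revolutions = θ/(2π) = 260.5.

≈ 260 revolutions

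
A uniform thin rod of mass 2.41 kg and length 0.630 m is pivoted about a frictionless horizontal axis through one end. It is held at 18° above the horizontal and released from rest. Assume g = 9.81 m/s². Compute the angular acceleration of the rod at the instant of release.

α ≈ 22.2 rad/s²

About the pivot, I = (1/3)ML² = (1/3)(2.41)(0.630)² = 0.3188 kg·m².
The weight acts at the center, a distance L/2 = 0.3150 m from the pivot; τ = Mg(L/2) cos 18° = 7.083 N·m.
α = τ/I = 7.083/0.3188 = 22.21 rad/s².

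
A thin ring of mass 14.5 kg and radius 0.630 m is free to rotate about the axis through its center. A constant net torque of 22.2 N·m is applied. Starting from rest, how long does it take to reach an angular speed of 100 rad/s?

t ≈ 25.9 s

I = MR² = (14.5)(0.630)² = 5.755 kg·m².
α = τ/I = 22.2/5.755 = 3.857 rad/s².
ω = αt ⇒ t = ω/α = 100/3.857 = 25.92 s.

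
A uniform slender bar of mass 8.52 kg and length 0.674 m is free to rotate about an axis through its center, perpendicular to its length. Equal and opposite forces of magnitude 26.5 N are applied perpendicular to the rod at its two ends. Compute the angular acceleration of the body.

I = (1/12)ML² = (1/12)(8.52)(0.674)² = 0.3225 kg·m².
The couple gives τ = F·(L/2) + F·(L/2) = F L = (26.5)(0.674) = 17.86 N·m.
From τ = Iα: α = 17.86/0.3225 = 55.38 rad/s².

α ≈ 55.4 rad/s²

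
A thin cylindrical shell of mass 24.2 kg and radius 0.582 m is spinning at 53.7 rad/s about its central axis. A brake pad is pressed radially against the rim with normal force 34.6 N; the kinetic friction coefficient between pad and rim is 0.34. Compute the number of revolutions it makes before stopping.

≈ 275 revolutions

I = MR² = (24.2)(0.582)² = 8.197 kg·m².
Friction force f = μN = (0.34)(34.6) = 11.76 N at the rim; torque magnitude τ = fR = 6.847 N·m, opposing ω.
|α| = τ/I = 6.847/8.197 = 0.8353 rad/s² (deceleration).
ω² = ω₀² − 2|α|θ with ω = 0 ⇒ θ = ω₀²/(2|α|) = 1726 rad = 274.7 rev.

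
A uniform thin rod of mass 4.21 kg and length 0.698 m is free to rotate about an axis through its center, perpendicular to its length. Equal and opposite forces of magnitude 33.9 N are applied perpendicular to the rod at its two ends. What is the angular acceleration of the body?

α ≈ 138 rad/s²

I = (1/12)ML² = (1/12)(4.21)(0.698)² = 0.1709 kg·m².
The couple gives τ = F·(L/2) + F·(L/2) = F L = (33.9)(0.698) = 23.66 N·m.
From τ = Iα: α = 23.66/0.1709 = 138.4 rad/s².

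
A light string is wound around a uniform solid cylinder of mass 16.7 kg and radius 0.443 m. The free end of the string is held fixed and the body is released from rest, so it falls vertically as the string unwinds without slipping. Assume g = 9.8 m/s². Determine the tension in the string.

T ≈ 54.6 N

Translation: Mg − T = Ma. Rotation about the center: TR = Iα with I = ½MR².
With a = αR: T = (I/R²)a = (1/2)M a, so Mg = (1 + 0.5000)Ma.
a = g/(1 + 0.5000) = 9.8/1.500 = 6.533 m/s².
T = 0.5000·M·a = (0.5000)(16.7)(6.533) = 54.55 N.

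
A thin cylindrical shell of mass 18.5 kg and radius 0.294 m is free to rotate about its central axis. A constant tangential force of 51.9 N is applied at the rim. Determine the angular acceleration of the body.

α ≈ 9.54 rad/s²

I = MR² = (18.5)(0.294)² = 1.599 kg·m².
τ = F R = (51.9)(0.294) = 15.26 N·m.
From τ = Iα: α = 15.26/1.599 = 9.542 rad/s².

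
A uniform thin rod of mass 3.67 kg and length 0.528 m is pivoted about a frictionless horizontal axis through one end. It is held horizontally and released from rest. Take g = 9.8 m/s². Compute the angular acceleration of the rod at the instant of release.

About the pivot, I = (1/3)ML² = (1/3)(3.67)(0.528)² = 0.3410 kg·m².
The weight acts at the center, a distance L/2 = 0.2640 m from the pivot; τ = Mg(L/2) = 9.495 N·m.
α = τ/I = 9.495/0.3410 = 27.84 rad/s².

α ≈ 27.8 rad/s²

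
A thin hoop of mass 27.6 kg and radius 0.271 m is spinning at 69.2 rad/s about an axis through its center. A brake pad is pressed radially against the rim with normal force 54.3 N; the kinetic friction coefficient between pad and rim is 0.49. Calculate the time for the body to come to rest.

t ≈ 19.5 s

I = MR² = (27.6)(0.271)² = 2.027 kg·m².
Friction force f = μN = (0.49)(54.3) = 26.61 N at the rim; torque magnitude τ = fR = 7.210 N·m, opposing ω.
|α| = τ/I = 7.210/2.027 = 3.557 rad/s² (deceleration).
0 = ω₀ − |α|t ⇒ t = ω₀/|α| = 69.2/3.557 = 19.45 s.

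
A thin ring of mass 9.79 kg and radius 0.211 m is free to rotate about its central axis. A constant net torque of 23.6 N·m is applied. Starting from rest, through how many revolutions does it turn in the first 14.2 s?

I = MR² = (9.79)(0.211)² = 0.4359 kg·m².
α = τ/I = 23.6/0.4359 = 54.15 rad/s².
θ = ½αt² = ½(54.15)(14.2)² = 5459 rad.
Revolutions = θ/(2π) = 868.8.

≈ 869 revolutions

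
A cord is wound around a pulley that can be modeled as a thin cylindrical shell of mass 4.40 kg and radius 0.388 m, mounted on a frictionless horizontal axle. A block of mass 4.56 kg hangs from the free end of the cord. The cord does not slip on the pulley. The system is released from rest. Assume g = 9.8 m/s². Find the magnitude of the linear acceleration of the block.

I = MR² = (4.40)(0.388)² = 0.6624 kg·m².
Block: mg − T = ma. Pulley: TR = Iα. No-slip: a = αR, so T = (I/R²)a = 4.400·a.
Then mg = (m + 4.400)a, so a = (4.56)(9.8)/(4.56 + 4.400) = 4.987 m/s².

a ≈ 4.99 m/s²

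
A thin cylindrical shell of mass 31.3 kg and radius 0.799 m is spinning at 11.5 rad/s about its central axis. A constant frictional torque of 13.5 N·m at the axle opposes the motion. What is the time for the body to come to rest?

I = MR² = (31.3)(0.799)² = 19.98 kg·m².
The net torque has magnitude 13.5 N·m, opposing ω.
|α| = τ/I = 13.50/19.98 = 0.6756 rad/s² (deceleration).
0 = ω₀ − |α|t ⇒ t = ω₀/|α| = 11.5/0.6756 = 17.02 s.

t ≈ 17.0 s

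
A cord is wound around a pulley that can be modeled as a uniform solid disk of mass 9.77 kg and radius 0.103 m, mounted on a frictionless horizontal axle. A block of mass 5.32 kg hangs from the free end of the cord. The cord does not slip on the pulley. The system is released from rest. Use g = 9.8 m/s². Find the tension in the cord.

T ≈ 25.0 N

I = ½MR² = (1/2)(9.77)(0.103)² = 0.05182 kg·m².
Block: mg − T = ma. Pulley: TR = Iα. No-slip: a = αR, so T = (I/R²)a = 4.885·a.
Then mg = (m + 4.885)a, so a = (5.32)(9.8)/(5.32 + 4.885) = 5.109 m/s².
T = 4.885·a = 24.96 N.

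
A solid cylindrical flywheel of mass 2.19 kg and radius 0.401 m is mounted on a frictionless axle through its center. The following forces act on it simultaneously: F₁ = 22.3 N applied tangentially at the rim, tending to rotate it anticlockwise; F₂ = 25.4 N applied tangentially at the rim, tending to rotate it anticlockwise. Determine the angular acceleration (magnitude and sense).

α ≈ 109 rad/s², anticlockwise

I = ½MR² = (1/2)(2.19)(0.401)² = 0.1761 kg·m².
Taking anticlockwise as positive: τ₁ = +(22.3)(0.401) = +8.942 N·m; τ₂ = +(25.4)(0.401) = +10.19 N·m.
Net torque τ = 19.13 N·m.
α = τ/I = 19.13/0.1761 = 108.6 rad/s².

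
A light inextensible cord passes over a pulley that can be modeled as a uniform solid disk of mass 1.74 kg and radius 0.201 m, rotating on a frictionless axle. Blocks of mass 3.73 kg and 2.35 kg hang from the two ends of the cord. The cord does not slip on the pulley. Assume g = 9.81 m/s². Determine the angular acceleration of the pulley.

I = ½MR² = (1/2)(1.74)(0.201)² = 0.03515 kg·m².
Heavier block: m₁g − T₁ = m₁a. Lighter block: T₂ − m₂g = m₂a.
Pulley: (T₁ − T₂)R = Iα = I(a/R), so T₁ − T₂ = (I/R²)a = (1/2)M_p a = 0.8700·a.
Adding the three: (m₁ − m₂)g = (m₁ + m₂ + 0.8700)a, so a = (3.73 − 2.35)(9.81)/(3.73 + 2.35 + 0.8700) = 1.948 m/s².
α = a/R = 1.948/0.201 = 9.691 rad/s².

α ≈ 9.69 rad/s²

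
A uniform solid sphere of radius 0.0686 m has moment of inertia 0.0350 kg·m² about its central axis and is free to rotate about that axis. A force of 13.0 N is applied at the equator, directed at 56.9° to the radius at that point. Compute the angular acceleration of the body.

α ≈ 21.3 rad/s²

Only the tangential component produces torque: τ = F R sinθ = (13.0)(0.0686) sin 56.9° = 0.7471 N·m.
From τ = Iα: α = 0.7471/0.03500 = 21.35 rad/s².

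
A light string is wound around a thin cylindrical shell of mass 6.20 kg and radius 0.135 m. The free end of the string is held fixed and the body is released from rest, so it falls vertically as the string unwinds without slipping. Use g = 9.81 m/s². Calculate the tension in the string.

T ≈ 30.4 N

Translation: Mg − T = Ma. Rotation about the center: TR = Iα with I = MR².
With a = αR: T = (I/R²)a = M a, so Mg = (1 + 1.000)Ma.
a = g/(1 + 1.000) = 9.81/2.000 = 4.905 m/s².
T = 1.000·M·a = (1.000)(6.20)(4.905) = 30.41 N.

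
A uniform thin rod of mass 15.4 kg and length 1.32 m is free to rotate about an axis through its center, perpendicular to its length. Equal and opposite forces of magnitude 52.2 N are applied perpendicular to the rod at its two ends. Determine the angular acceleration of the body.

α ≈ 30.8 rad/s²

I = (1/12)ML² = (1/12)(15.4)(1.32)² = 2.236 kg·m².
The couple gives τ = F·(L/2) + F·(L/2) = F L = (52.2)(1.32) = 68.90 N·m.
Newton's second law for rotation, τ = Iα, gives α = τ/I = 68.90/2.236 = 30.81 rad/s².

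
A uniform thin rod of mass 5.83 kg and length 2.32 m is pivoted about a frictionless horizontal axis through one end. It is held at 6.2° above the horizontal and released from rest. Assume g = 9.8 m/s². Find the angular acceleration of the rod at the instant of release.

α ≈ 6.30 rad/s²

About the pivot, I = (1/3)ML² = (1/3)(5.83)(2.32)² = 10.46 kg·m².
The weight acts at the center, a distance L/2 = 1.160 m from the pivot; τ = Mg(L/2) cos 6.2° = 65.89 N·m.
α = τ/I = 65.89/10.46 = 6.299 rad/s².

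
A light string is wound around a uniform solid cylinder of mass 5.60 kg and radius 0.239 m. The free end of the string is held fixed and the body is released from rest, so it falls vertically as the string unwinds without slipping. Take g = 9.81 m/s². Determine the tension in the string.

Translation: Mg − T = Ma. Rotation about the center: TR = Iα with I = ½MR².
With a = αR: T = (I/R²)a = (1/2)M a, so Mg = (1 + 0.5000)Ma.
a = g/(1 + 0.5000) = 9.81/1.500 = 6.540 m/s².
T = 0.5000·M·a = (0.5000)(5.60)(6.540) = 18.31 N.

T ≈ 18.3 N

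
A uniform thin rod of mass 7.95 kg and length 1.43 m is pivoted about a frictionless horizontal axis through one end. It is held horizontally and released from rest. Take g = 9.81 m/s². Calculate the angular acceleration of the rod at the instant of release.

About the pivot, I = (1/3)ML² = (1/3)(7.95)(1.43)² = 5.419 kg·m².
The weight acts at the center, a distance L/2 = 0.7150 m from the pivot; τ = Mg(L/2) = 55.76 N·m.
α = τ/I = 55.76/5.419 = 10.29 rad/s².

α ≈ 10.3 rad/s²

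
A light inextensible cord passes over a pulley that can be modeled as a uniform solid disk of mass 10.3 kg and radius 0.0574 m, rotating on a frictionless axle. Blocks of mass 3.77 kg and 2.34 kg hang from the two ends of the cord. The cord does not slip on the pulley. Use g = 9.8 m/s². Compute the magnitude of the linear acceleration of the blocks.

a ≈ 1.24 m/s²

I = ½MR² = (1/2)(10.3)(0.0574)² = 0.01697 kg·m².
Heavier block: m₁g − T₁ = m₁a. Lighter block: T₂ − m₂g = m₂a.
Pulley: (T₁ − T₂)R = Iα = I(a/R), so T₁ − T₂ = (I/R²)a = (1/2)M_p a = 5.150·a.
Adding the three: (m₁ − m₂)g = (m₁ + m₂ + 5.150)a, so a = (3.77 − 2.34)(9.8)/(3.77 + 2.34 + 5.150) = 1.245 m/s².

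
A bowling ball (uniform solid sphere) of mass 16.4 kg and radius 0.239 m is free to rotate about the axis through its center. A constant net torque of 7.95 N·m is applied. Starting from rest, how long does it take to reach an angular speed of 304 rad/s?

I = (2/5)MR² = (2/5)(16.4)(0.239)² = 0.3747 kg·m².
α = τ/I = 7.95/0.3747 = 21.22 rad/s².
ω = αt ⇒ t = ω/α = 304/21.22 = 14.33 s.

t ≈ 14.3 s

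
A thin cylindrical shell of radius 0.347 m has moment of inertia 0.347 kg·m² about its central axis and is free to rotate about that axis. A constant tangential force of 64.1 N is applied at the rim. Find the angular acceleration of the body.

τ = F R = (64.1)(0.347) = 22.24 N·m.
Newton's second law for rotation, τ = Iα, gives α = τ/I = 22.24/0.3470 = 64.10 rad/s².

α ≈ 64.1 rad/s²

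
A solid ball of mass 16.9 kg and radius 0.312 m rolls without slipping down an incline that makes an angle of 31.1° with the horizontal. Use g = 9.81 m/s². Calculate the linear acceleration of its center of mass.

Translation along the incline: Mg sinθ − f = Ma.
Rotation about the center: fR = Iα with I = (2/5)MR². No-slip gives a = αR, so f = (I/R²)a = (2/5)M a.
Substituting: Mg sinθ = (1 + 0.4000)Ma, so a = g sinθ/(1 + 0.4000) = (9.81) sin 31.1° / 1.400 = 3.619 m/s².

a ≈ 3.62 m/s²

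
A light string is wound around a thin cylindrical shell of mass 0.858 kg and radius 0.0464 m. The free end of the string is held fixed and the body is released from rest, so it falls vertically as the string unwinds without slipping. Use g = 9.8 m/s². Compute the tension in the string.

Translation: Mg − T = Ma. Rotation about the center: TR = Iα with I = MR².
With a = αR: T = (I/R²)a = M a, so Mg = (1 + 1.000)Ma.
a = g/(1 + 1.000) = 9.8/2.000 = 4.900 m/s².
T = 1.000·M·a = (1.000)(0.858)(4.900) = 4.204 N.

T ≈ 4.20 N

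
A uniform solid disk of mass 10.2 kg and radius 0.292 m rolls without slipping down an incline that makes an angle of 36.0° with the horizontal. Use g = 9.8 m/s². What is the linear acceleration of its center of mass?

Translation along the incline: Mg sinθ − f = Ma.
Rotation about the center: fR = Iα with I = ½MR². No-slip gives a = αR, so f = (I/R²)a = (1/2)M a.
Substituting: Mg sinθ = (1 + 0.5000)Ma, so a = g sinθ/(1 + 0.5000) = (9.8) sin 36.0° / 1.500 = 3.840 m/s².

a ≈ 3.84 m/s²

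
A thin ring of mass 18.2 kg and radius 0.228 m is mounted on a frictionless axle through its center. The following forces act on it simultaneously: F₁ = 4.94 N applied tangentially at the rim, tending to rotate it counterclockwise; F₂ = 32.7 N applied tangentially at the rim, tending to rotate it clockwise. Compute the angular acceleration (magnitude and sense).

α ≈ 6.69 rad/s², clockwise

I = MR² = (18.2)(0.228)² = 0.9461 kg·m².
Taking counterclockwise as positive: τ₁ = +(4.94)(0.228) = +1.126 N·m; τ₂ = −(32.7)(0.228) = −7.456 N·m.
Net torque τ = -6.329 N·m.
α = τ/I = -6.329/0.9461 = -6.690 rad/s².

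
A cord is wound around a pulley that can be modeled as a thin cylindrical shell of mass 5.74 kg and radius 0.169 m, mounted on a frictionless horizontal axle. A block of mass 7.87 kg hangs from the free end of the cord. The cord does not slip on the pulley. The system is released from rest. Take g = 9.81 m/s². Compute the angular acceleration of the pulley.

α ≈ 33.6 rad/s²

I = MR² = (5.74)(0.169)² = 0.1639 kg·m².
Block: mg − T = ma. Pulley: TR = Iα. No-slip: a = αR, so T = (I/R²)a = 5.740·a.
Then mg = (m + 5.740)a, so a = (7.87)(9.81)/(7.87 + 5.740) = 5.673 m/s².
α = a/R = 5.673/0.169 = 33.57 rad/s².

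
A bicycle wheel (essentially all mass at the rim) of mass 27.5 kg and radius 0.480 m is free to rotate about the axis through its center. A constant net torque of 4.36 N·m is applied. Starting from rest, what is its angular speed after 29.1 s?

I = MR² = (27.5)(0.480)² = 6.336 kg·m².
α = τ/I = 4.36/6.336 = 0.6881 rad/s².
ω = ω₀ + αt = 0 + (0.6881)(29.1) = 20.02 rad/s.

ω ≈ 20.0 rad/s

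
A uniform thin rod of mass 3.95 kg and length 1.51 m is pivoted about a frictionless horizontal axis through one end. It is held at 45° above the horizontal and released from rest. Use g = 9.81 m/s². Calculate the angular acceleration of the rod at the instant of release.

α ≈ 6.89 rad/s²

About the pivot, I = (1/3)ML² = (1/3)(3.95)(1.51)² = 3.002 kg·m².
The weight acts at the center, a distance L/2 = 0.7550 m from the pivot; τ = Mg(L/2) cos 45° = 20.69 N·m.
α = τ/I = 20.69/3.002 = 6.891 rad/s².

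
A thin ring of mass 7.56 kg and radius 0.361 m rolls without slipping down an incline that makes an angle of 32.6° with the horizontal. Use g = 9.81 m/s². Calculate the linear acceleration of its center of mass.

a ≈ 2.64 m/s²

Translation along the incline: Mg sinθ − f = Ma.
Rotation about the center: fR = Iα with I = MR². No-slip gives a = αR, so f = (I/R²)a = M a.
Substituting: Mg sinθ = (1 + 1.000)Ma, so a = g sinθ/(1 + 1.000) = (9.81) sin 32.6° / 2.000 = 2.643 m/s².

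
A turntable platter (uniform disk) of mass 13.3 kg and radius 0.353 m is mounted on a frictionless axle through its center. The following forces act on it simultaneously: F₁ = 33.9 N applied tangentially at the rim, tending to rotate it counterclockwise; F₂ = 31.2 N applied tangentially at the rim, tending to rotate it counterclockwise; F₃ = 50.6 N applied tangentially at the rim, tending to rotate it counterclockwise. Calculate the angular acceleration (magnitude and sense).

α ≈ 49.3 rad/s², counterclockwise

I = ½MR² = (1/2)(13.3)(0.353)² = 0.8286 kg·m².
Taking counterclockwise as positive: τ₁ = +(33.9)(0.353) = +11.97 N·m; τ₂ = +(31.2)(0.353) = +11.01 N·m; τ₃ = +(50.6)(0.353) = +17.86 N·m.
Net torque τ = 40.84 N·m.
α = τ/I = 40.84/0.8286 = 49.29 rad/s².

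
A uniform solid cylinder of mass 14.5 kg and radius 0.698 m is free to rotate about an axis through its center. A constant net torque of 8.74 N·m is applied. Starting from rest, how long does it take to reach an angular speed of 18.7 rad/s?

I = ½MR² = (1/2)(14.5)(0.698)² = 3.532 kg·m².
α = τ/I = 8.74/3.532 = 2.474 rad/s².
ω = αt ⇒ t = ω/α = 18.7/2.474 = 7.558 s.

t ≈ 7.56 s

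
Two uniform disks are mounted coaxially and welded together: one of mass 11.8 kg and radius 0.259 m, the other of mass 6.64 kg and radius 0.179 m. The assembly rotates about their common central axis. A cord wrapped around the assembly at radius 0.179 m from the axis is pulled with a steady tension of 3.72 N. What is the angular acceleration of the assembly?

I = ½M₁R₁² + ½M₂R₂² = ½(11.8)(0.259)² + ½(6.64)(0.179)² = 0.5022 kg·m².
τ = F r = (3.72)(0.179) = 0.6659 N·m.
α = τ/I = 0.6659/0.5022 = 1.326 rad/s².

α ≈ 1.33 rad/s²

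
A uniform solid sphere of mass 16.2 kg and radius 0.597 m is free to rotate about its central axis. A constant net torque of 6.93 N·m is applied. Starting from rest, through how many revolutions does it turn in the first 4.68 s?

≈ 5.23 revolutions

I = (2/5)MR² = (2/5)(16.2)(0.597)² = 2.310 kg·m².
α = τ/I = 6.93/2.310 = 3.001 rad/s².
θ = ½αt² = ½(3.001)(4.68)² = 32.86 rad.
Revolutions = θ/(2π) = 5.230.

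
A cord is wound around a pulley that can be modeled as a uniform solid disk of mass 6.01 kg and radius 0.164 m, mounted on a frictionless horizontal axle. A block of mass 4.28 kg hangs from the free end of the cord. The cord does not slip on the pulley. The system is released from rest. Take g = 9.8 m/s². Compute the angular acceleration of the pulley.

α ≈ 35.1 rad/s²

I = ½MR² = (1/2)(6.01)(0.164)² = 0.08082 kg·m².
Block: mg − T = ma. Pulley: TR = Iα. No-slip: a = αR, so T = (I/R²)a = 3.005·a.
Then mg = (m + 3.005)a, so a = (4.28)(9.8)/(4.28 + 3.005) = 5.758 m/s².
α = a/R = 5.758/0.164 = 35.11 rad/s².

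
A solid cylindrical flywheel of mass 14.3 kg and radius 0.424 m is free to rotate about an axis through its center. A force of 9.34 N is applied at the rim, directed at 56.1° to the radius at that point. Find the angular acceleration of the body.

α ≈ 2.56 rad/s²

I = ½MR² = (1/2)(14.3)(0.424)² = 1.285 kg·m².
Only the tangential component produces torque: τ = F R sinθ = (9.34)(0.424) sin 56.1° = 3.287 N·m.
From τ = Iα: α = 3.287/1.285 = 2.557 rad/s².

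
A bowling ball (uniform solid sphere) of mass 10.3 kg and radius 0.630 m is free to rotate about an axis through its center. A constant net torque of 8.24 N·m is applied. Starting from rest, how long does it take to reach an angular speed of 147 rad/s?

t ≈ 29.2 s

I = (2/5)MR² = (2/5)(10.3)(0.630)² = 1.635 kg·m².
α = τ/I = 8.24/1.635 = 5.039 rad/s².
ω = αt ⇒ t = ω/α = 147/5.039 = 29.17 s.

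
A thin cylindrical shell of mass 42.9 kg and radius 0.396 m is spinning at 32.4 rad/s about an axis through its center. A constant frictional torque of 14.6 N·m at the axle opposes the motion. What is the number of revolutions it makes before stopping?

≈ 38.5 revolutions

I = MR² = (42.9)(0.396)² = 6.727 kg·m².
The net torque has magnitude 14.6 N·m, opposing ω.
|α| = τ/I = 14.60/6.727 = 2.170 rad/s² (deceleration).
ω² = ω₀² − 2|α|θ with ω = 0 ⇒ θ = ω₀²/(2|α|) = 241.9 rad = 38.49 rev.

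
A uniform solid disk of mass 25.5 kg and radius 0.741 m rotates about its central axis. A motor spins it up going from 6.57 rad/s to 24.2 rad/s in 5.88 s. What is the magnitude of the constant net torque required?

τ ≈ 21.0 N·m

I = ½MR² = (1/2)(25.5)(0.741)² = 7.001 kg·m².
α = Δω/Δt = (24.2 − 6.57)/5.88 = 2.998 rad/s².
τ = Iα = (7.001)(2.998) = 20.99 N·m.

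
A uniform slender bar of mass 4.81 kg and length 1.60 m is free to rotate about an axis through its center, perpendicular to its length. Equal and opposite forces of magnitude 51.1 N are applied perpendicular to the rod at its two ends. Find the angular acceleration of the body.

α ≈ 79.7 rad/s²

I = (1/12)ML² = (1/12)(4.81)(1.60)² = 1.026 kg·m².
The couple gives τ = F·(L/2) + F·(L/2) = F L = (51.1)(1.60) = 81.76 N·m.
Newton's second law for rotation, τ = Iα, gives α = τ/I = 81.76/1.026 = 79.68 rad/s².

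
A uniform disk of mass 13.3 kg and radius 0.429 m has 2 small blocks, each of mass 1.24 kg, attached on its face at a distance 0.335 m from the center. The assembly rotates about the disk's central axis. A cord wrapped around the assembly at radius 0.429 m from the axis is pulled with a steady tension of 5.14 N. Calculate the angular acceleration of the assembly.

α ≈ 1.47 rad/s²

I_disk = ½MR² = ½(13.3)(0.429)² = 1.224 kg·m².
I_blocks = 2·m·r² = 2(1.24)(0.335)² = 0.2783 kg·m².
Total I = 1.502 kg·m².
τ = F r = (5.14)(0.429) = 2.205 N·m.
α = τ/I = 2.205/1.502 = 1.468 rad/s².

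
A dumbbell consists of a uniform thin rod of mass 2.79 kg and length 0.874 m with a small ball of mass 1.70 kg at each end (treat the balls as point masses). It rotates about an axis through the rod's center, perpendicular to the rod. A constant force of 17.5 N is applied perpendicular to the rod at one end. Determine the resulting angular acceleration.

α ≈ 9.25 rad/s²

I_rod = (1/12)ML² = (1/12)(2.79)(0.874)² = 0.1776 kg·m².
I_balls = 2·m·(L/2)² = 2(1.70)(0.4370)² = 0.6493 kg·m².
Total I = 0.8269 kg·m².
τ = F·(L/2) = (17.5)(0.437) = 7.647 N·m.
α = τ/I = 7.647/0.8269 = 9.248 rad/s².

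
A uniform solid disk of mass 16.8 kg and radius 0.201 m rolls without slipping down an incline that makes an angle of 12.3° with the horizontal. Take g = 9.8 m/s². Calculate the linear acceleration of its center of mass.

Translation along the incline: Mg sinθ − f = Ma.
Rotation about the center: fR = Iα with I = ½MR². No-slip gives a = αR, so f = (I/R²)a = (1/2)M a.
Substituting: Mg sinθ = (1 + 0.5000)Ma, so a = g sinθ/(1 + 0.5000) = (9.8) sin 12.3° / 1.500 = 1.392 m/s².

a ≈ 1.39 m/s²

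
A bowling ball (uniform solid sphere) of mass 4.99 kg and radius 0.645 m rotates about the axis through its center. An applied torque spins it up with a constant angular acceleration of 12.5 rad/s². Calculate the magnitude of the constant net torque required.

I = (2/5)MR² = (2/5)(4.99)(0.645)² = 0.8304 kg·m².
τ = Iα = (0.8304)(12.50) = 10.38 N·m.

τ ≈ 10.4 N·m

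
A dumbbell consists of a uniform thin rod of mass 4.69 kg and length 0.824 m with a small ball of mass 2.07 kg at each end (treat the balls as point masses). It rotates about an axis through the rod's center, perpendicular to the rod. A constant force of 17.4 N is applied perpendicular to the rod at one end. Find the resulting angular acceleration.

α ≈ 7.40 rad/s²

I_rod = (1/12)ML² = (1/12)(4.69)(0.824)² = 0.2654 kg·m².
I_balls = 2·m·(L/2)² = 2(2.07)(0.4120)² = 0.7027 kg·m².
Total I = 0.9681 kg·m².
τ = F·(L/2) = (17.4)(0.412) = 7.169 N·m.
α = τ/I = 7.169/0.9681 = 7.405 rad/s².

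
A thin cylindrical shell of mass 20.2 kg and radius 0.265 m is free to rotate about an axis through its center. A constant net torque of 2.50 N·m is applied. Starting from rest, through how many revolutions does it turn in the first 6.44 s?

≈ 5.82 revolutions

I = MR² = (20.2)(0.265)² = 1.419 kg·m².
α = τ/I = 2.50/1.419 = 1.762 rad/s².
θ = ½αt² = ½(1.762)(6.44)² = 36.55 rad.
Revolutions = θ/(2π) = 5.816.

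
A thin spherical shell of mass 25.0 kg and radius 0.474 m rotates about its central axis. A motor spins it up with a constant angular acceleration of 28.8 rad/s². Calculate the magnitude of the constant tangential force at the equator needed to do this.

I = (2/3)MR² = (2/3)(25.0)(0.474)² = 3.745 kg·m².
The required torque is τ = Iα = (3.745)(28.80) = 107.8 N·m.
A tangential force at the equator gives τ = FR, so F = τ/R = 107.8/0.474 = 227.5 N.

F ≈ 228 N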